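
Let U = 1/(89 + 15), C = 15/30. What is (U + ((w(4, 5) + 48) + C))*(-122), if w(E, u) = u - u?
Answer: -307745/52 ≈ -5918.2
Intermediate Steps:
w(E, u) = 0
C = 1/2 (C = 15*(1/30) = 1/2 ≈ 0.50000)
U = 1/104 ≈ 0.0096154
(U + ((w(4, 5) + 48) + C))*(-122) = (1/104 + ((0 + 48) + 1/2))*(-122) = (1/104 + (48 + 1/2))*(-122) = (1/104 + 97/2)*(-122) = (5045/104)*(-122) = -307745/52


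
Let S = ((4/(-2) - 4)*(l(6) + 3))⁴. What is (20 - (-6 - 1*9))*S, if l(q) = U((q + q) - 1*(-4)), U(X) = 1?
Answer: 11612160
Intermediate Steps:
l(q) = 1
S = 331776 (S = ((4/(-2) - 4)*(1 + 3))⁴ = ((4*(-½) - 4)*4)⁴ = ((-2 - 4)*4)⁴ = (-6*4)⁴ = (-24)⁴ = 331776)
(20 - (-6 - 1*9))*S = (20 - (-6 - 1*9))*331776 = (20 - (-6 - 9))*331776 = (20 - 1*(-15))*331776 = (20 + 15)*331776 = 35*331776 = 11612160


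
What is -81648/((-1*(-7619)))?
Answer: -81648/7619 ≈ -10.716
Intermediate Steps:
-81648/((-1*(-7619))) = -81648/7619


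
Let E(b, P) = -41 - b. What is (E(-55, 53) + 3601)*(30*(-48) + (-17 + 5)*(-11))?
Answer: -4728420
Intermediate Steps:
(E(-55, 53) + 3601)*(30*(-48) + (-17 + 5)*(-11)) = ((-41 - 1*(-55)) + 3601)*(30*(-48) + (-17 + 5)*(-11)) = ((-41 + 55) + 3601)*(-1440 - 12*(-11)) = (14 + 3601)*(-1440 + 132) = 3615*(-1308) = -4728420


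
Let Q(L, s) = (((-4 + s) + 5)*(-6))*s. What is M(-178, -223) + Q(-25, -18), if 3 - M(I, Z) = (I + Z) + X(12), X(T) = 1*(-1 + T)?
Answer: -1443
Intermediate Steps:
Q(L, s) = s*(-6 - 6*s) (Q(L, s) = ((1 + s)*(-6))*s = (-6 - 6*s)*s = s*(-6 - 6*s))
X(T) = -1 + T
M(I, Z) = -8 - I - Z (M(I, Z) = 3 - ((I + Z) + (-1 + 12)) = 3 - ((I + Z) + 11) = 3 - (11 + I + Z) = 3 + (-11 - I - Z) = -8 - I - Z)
M(-178, -223) + Q(-25, -18) = (-8 - 1*(-178) - 1*(-223)) - 6*(-18)*(1 - 18) = (-8 + 178 + 223) - 6*(-18)*(-17) = 393 - 1836 = -1443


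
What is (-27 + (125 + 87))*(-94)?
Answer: -17390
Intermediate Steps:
(-27 + (125 + 87))*(-94) = (-27 + 212)*(-94) = 185*(-94) = -17390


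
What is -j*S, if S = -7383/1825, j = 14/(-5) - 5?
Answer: -287937/9125 ≈ -31.555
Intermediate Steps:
j = -39/5 (j = -⅕*14 - 5 = -14/5 - 5 = -39/5 ≈ -7.8000)
S = -7383/1825 (S = -7383*1/1825 = -7383/1825 ≈ -4.0455)
-j*S = -(-39)*(-7383)/(5*1825) = -1*287937/9125 = -287937/9125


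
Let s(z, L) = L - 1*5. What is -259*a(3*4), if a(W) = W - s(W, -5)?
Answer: -5698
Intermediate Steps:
s(z, L) = -5 + L (s(z, L) = L - 5 = -5 + L)
a(W) = 10 + W (a(W) = W - (-5 - 5) = W - 1*(-10) = W + 10 = 10 + W)
-259*a(3*4) = -259*(10 + 3*4) = -259*(10 + 12) = -259*22 = -5698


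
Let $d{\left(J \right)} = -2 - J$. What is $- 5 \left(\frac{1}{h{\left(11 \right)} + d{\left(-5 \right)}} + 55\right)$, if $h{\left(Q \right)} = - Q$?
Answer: $- \frac{2195}{8} \approx -274.38$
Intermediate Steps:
$- 5 \left(\frac{1}{h{\left(11 \right)} + d{\left(-5 \right)}} + 55\right) = - 5 \left(\frac{1}{\left(-1\right) 11 - -3} + 55\right) = - 5 \left(\frac{1}{-11 + \left(-2 + 5\right)} + 55\right) = - 5 \left(\frac{1}{-11 + 3} + 55\right) = - 5 \left(\frac{1}{-8} + 55\right) = - 5 \left(- \frac{1}{8} + 55\right) = \left(-5\right) \frac{439}{8} = - \frac{2195}{8}$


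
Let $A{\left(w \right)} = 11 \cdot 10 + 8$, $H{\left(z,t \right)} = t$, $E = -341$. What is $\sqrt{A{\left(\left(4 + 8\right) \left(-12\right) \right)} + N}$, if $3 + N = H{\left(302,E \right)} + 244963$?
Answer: $3 \sqrt{27193} \approx 494.71$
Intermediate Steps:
$A{\left(w \right)} = 118$ ($A{\left(w \right)} = 110 + 8 = 118$)
$N = 244619$ ($N = -3 + \left(-341 + 244963\right) = -3 + 244622 = 244619$)
$\sqrt{A{\left(\left(4 + 8\right) \left(-12\right) \right)} + N} = \sqrt{118 + 244619} = \sqrt{244737} = 3 \sqrt{27193}$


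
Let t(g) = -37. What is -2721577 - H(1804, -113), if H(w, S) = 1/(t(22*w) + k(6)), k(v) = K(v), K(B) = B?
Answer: -84368886/31 ≈ -2.7216e+6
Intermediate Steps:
k(v) = v
H(w, S) = -1/31 (H(w, S) = 1/(-37 + 6) = 1/(-31) = -1/31)
-2721577 - H(1804, -113) = -2721577 - 1*(-1/31) = -2721577 + 1/31 = -84368886/31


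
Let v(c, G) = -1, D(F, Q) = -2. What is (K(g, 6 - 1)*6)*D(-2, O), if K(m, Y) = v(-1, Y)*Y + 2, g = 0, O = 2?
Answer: 36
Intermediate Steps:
K(m, Y) = 2 - Y (K(m, Y) = -Y + 2 = 2 - Y)
(K(g, 6 - 1)*6)*D(-2, O) = ((2 - (6 - 1))*6)*(-2) = ((2 - 1*5)*6)*(-2) = ((2 - 5)*6)*(-2) = -3*6*(-2) = -18*(-2) = 36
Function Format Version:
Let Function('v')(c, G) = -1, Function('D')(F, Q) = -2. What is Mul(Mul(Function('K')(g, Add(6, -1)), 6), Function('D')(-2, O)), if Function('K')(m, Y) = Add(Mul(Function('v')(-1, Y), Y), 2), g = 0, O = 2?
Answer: 36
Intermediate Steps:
Function('K')(m, Y) = Add(2, Mul(-1, Y)) (Function('K')(m, Y) = Add(Mul(-1, Y), 2) = Add(2, Mul(-1, Y)))
Mul(Mul(Function('K')(g, Add(6, -1)), 6), Function('D')(-2, O)) = Mul(Mul(Add(2, Mul(-1, Add(6, -1))), 6), -2) = Mul(Mul(Add(2, Mul(-1, 5)), 6), -2) = Mul(Mul(Add(2, -5), 6), -2) = Mul(Mul(-3, 6), -2) = Mul(-18, -2) = 36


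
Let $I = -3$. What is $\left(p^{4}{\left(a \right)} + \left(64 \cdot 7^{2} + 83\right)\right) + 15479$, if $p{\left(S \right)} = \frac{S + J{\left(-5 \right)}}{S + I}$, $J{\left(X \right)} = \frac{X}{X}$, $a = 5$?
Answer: $18779$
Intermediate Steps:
$J{\left(X \right)} = 1$
$p{\left(S \right)} = \frac{1 + S}{-3 + S}$ ($p{\left(S \right)} = \frac{S + 1}{S - 3} = \frac{1 + S}{-3 + S}$)
$\left(p^{4}{\left(a \right)} + \left(64 \cdot 7^{2} + 83\right)\right) + 15479 = \left(\left(\frac{1 + 5}{-3 + 5}\right)^{4} + \left(64 \cdot 7^{2} + 83\right)\right) + 15479 = \left(\left(\frac{1}{2} \cdot 6\right)^{4} + \left(64 \cdot 49 + 83\right)\right) + 15479 = \left(\left(\frac{1}{2} \cdot 6\right)^{4} + \left(3136 + 83\right)\right) + 15479 = \left(3^{4} + 3219\right) + 15479 = \left(81 + 3219\right) + 15479 = 3300 + 15479 = 18779$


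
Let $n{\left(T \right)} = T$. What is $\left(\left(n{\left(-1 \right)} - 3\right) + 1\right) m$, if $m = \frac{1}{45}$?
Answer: $- \frac{1}{15} \approx -0.066667$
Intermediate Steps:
$m = \frac{1}{45} \approx 0.022222$
$\left(\left(n{\left(-1 \right)} - 3\right) + 1\right) m = \left(\left(-1 - 3\right) + 1\right) \frac{1}{45} = \left(-4 + 1\right) \frac{1}{45} = \left(-3\right) \frac{1}{45} = - \frac{1}{15}$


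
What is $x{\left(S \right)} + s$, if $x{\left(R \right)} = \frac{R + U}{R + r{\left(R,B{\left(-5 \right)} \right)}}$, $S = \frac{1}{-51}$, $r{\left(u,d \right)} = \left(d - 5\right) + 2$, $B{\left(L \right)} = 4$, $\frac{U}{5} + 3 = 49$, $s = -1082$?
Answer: $- \frac{42371}{50} \approx -847.42$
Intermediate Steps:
$U = 230$ ($U = -15 + 5 \cdot 49 = -15 + 245 = 230$)
$r{\left(u,d \right)} = -3 + d$ ($r{\left(u,d \right)} = \left(-5 + d\right) + 2 = -3 + d$)
$S = - \frac{1}{51} \approx -0.019608$
$x{\left(R \right)} = \frac{230 + R}{1 + R}$ ($x{\left(R \right)} = \frac{R + 230}{R + \left(-3 + 4\right)} = \frac{230 + R}{R + 1} = \frac{230 + R}{1 + R}$)
$x{\left(S \right)} + s = \frac{230 - \frac{1}{51}}{1 - \frac{1}{51}} - 1082 = \frac{1}{\frac{50}{51}} \cdot \frac{11729}{51} - 1082 = \frac{51}{50} \cdot \frac{11729}{51} - 1082 = \frac{11729}{50} - 1082 = - \frac{42371}{50}$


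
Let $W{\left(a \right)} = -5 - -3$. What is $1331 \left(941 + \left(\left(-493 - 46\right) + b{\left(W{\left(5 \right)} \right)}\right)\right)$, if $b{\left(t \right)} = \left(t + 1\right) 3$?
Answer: $531069$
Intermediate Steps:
$W{\left(a \right)} = -2$ ($W{\left(a \right)} = -5 + 3 = -2$)
$b{\left(t \right)} = 3 + 3 t$ ($b{\left(t \right)} = \left(1 + t\right) 3 = 3 + 3 t$)
$1331 \left(941 + \left(\left(-493 - 46\right) + b{\left(W{\left(5 \right)} \right)}\right)\right) = 1331 \left(941 + \left(\left(-493 - 46\right) + \left(3 + 3 \left(-2\right)\right)\right)\right) = 1331 \left(941 + \left(-539 + \left(3 - 6\right)\right)\right) = 1331 \left(941 - 542\right) = 1331 \cdot 399 = 531069$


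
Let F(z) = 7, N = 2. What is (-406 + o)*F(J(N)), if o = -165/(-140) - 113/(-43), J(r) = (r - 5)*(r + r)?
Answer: -484241/172 ≈ -2815.4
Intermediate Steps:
J(r) = 2*r*(-5 + r) (J(r) = (-5 + r)*(2*r) = 2*r*(-5 + r))
o = 4583/1204 (o = -165*(-1/140) - 113*(-1/43) = 33/28 + 113/43 = 4583/1204 ≈ 3.8065)
(-406 + o)*F(J(N)) = (-406 + 4583/1204)*7 = -484241/1204*7 = -484241/172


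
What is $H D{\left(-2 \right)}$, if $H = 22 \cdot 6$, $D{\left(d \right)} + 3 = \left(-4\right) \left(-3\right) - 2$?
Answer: $924$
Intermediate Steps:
$D{\left(d \right)} = 7$ ($D{\left(d \right)} = -3 - -10 = -3 + \left(12 - 2\right) = -3 + 10 = 7$)
$H = 132$
$H D{\left(-2 \right)} = 132 \cdot 7 = 924$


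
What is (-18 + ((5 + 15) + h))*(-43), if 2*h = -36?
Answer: 688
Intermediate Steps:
h = -18 (h = (½)*(-36) = -18)
(-18 + ((5 + 15) + h))*(-43) = (-18 + ((5 + 15) - 18))*(-43) = (-18 + (20 - 18))*(-43) = (-18 + 2)*(-43) = -16*(-43) = 688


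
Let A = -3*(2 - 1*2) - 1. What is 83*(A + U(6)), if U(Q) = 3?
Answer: 166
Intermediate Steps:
A = -1 (A = -3*(2 - 2) - 1 = -3*0 - 1 = 0 - 1 = -1)
83*(A + U(6)) = 83*(-1 + 3) = 83*2 = 166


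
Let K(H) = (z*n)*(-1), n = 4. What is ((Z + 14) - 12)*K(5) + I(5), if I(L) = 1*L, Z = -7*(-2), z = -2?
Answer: 133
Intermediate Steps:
Z = 14
K(H) = 8 (K(H) = -2*4*(-1) = -8*(-1) = 8)
I(L) = L
((Z + 14) - 12)*K(5) + I(5) = ((14 + 14) - 12)*8 + 5 = (28 - 12)*8 + 5 = 16*8 + 5 = 128 + 5 = 133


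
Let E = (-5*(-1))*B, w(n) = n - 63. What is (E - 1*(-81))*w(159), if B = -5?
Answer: 5376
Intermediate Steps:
w(n) = -63 + n
E = -25 (E = -5*(-1)*(-5) = 5*(-5) = -25)
(E - 1*(-81))*w(159) = (-25 - 1*(-81))*(-63 + 159) = (-25 + 81)*96 = 56*96 = 5376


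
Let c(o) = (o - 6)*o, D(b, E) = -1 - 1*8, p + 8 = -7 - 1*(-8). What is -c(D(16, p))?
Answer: -135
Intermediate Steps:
p = -7 (p = -8 + (-7 - 1*(-8)) = -8 + (-7 + 8) = -8 + 1 = -7)
D(b, E) = -9 (D(b, E) = -1 - 8 = -9)
c(o) = o*(-6 + o) (c(o) = (-6 + o)*o = o*(-6 + o))
-c(D(16, p)) = -(-9)*(-6 - 9) = -(-9)*(-15) = -1*135 = -135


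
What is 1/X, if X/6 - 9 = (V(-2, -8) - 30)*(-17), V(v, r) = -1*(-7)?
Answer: 1/2400 ≈ 0.00041667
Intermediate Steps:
V(v, r) = 7
X = 2400 (X = 54 + 6*((7 - 30)*(-17)) = 54 + 6*(-23*(-17)) = 54 + 6*391 = 54 + 2346 = 2400)
1/X = 1/2400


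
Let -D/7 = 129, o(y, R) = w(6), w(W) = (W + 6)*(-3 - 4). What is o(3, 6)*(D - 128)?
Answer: 86604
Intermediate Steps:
w(W) = -42 - 7*W (w(W) = (6 + W)*(-7) = -42 - 7*W)
o(y, R) = -84 (o(y, R) = -42 - 7*6 = -42 - 42 = -84)
D = -903 (D = -7*129 = -903)
o(3, 6)*(D - 128) = -84*(-903 - 128) = -84*(-1031) = 86604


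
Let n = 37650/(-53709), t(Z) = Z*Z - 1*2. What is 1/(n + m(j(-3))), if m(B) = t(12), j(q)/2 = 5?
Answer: 17903/2529676 ≈ 0.0070772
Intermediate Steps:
j(q) = 10 (j(q) = 2*5 = 10)
t(Z) = -2 + Z**2 (t(Z) = Z**2 - 2 = -2 + Z**2)
m(B) = 142 (m(B) = -2 + 12**2 = -2 + 144 = 142)
n = -12550/17903 (n = 37650*(-1/53709) = -12550/17903 ≈ -0.70100)
1/(n + m(j(-3))) = 1/(-12550/17903 + 142) = 1/(2529676/17903) = 17903/2529676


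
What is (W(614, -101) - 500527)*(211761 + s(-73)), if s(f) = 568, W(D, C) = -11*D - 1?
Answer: -107710679778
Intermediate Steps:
W(D, C) = -1 - 11*D
(W(614, -101) - 500527)*(211761 + s(-73)) = ((-1 - 11*614) - 500527)*(211761 + 568) = ((-1 - 6754) - 500527)*212329 = (-6755 - 500527)*212329 = -507282*212329 = -107710679778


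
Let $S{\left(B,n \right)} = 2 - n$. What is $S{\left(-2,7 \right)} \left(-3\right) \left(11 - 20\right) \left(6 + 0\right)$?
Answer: $-810$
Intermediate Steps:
$S{\left(-2,7 \right)} \left(-3\right) \left(11 - 20\right) \left(6 + 0\right) = \left(2 - 7\right) \left(-3\right) \left(11 - 20\right) \left(6 + 0\right) = \left(2 - 7\right) \left(-3\right) \left(\left(-9\right) 6\right) = \left(-5\right) \left(-3\right) \left(-54\right) = 15 \left(-54\right) = -810$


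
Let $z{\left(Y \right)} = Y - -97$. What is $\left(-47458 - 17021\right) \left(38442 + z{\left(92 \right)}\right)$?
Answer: $-2490888249$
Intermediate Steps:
$z{\left(Y \right)} = 97 + Y$ ($z{\left(Y \right)} = Y + 97 = 97 + Y$)
$\left(-47458 - 17021\right) \left(38442 + z{\left(92 \right)}\right) = \left(-47458 - 17021\right) \left(38442 + \left(97 + 92\right)\right) = - 64479 \left(38442 + 189\right) = \left(-64479\right) 38631 = -2490888249$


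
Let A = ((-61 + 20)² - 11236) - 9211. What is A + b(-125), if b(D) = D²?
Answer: -3141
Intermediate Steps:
A = -18766 (A = ((-41)² - 11236) - 9211 = (1681 - 11236) - 9211 = -9555 - 9211 = -18766)
A + b(-125) = -18766 + (-125)² = -18766 + 15625 = -3141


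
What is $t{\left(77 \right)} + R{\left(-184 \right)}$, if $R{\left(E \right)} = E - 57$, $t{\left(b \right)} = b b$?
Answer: $5688$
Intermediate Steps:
$t{\left(b \right)} = b^{2}$
$R{\left(E \right)} = -57 + E$ ($R{\left(E \right)} = E - 57 = -57 + E$)
$t{\left(77 \right)} + R{\left(-184 \right)} = 77^{2} - 241 = 5929 - 241 = 5688$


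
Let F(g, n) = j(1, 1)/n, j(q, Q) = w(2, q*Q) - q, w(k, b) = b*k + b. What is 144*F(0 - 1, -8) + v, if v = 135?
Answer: 99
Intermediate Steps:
w(k, b) = b + b*k
j(q, Q) = -q + 3*Q*q (j(q, Q) = (q*Q)*(1 + 2) - q = (Q*q)*3 - q = 3*Q*q - q = -q + 3*Q*q)
F(g, n) = 2/n (F(g, n) = (1*(-1 + 3*1))/n = (1*(-1 + 3))/n = (1*2)/n = 2/n)
144*F(0 - 1, -8) + v = 144*(2/(-8)) + 135 = 144*(2*(-1/8)) + 135 = 144*(-1/4) + 135 = -36 + 135 = 99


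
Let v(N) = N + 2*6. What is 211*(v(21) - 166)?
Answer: -28063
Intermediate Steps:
v(N) = 12 + N (v(N) = N + 12 = 12 + N)
211*(v(21) - 166) = 211*((12 + 21) - 166) = 211*(33 - 166) = 211*(-133) = -28063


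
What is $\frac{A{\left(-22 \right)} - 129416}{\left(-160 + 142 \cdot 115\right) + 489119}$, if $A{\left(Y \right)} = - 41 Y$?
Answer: $- \frac{128514}{505289} \approx -0.25434$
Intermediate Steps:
$\frac{A{\left(-22 \right)} - 129416}{\left(-160 + 142 \cdot 115\right) + 489119} = \frac{\left(-41\right) \left(-22\right) - 129416}{\left(-160 + 142 \cdot 115\right) + 489119} = \frac{902 - 129416}{\left(-160 + 16330\right) + 489119} = - \frac{128514}{16170 + 489119} = - \frac{128514}{505289}$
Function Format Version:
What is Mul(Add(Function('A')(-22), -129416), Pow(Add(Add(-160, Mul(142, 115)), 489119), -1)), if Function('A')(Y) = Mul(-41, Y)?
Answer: Rational(-128514, 505289) ≈ -0.25434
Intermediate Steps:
Mul(Add(Function('A')(-22), -129416), Pow(Add(Add(-160, Mul(142, 115)), 489119), -1)) = Mul(Add(Mul(-41, -22), -129416), Pow(Add(Add(-160, Mul(142, 115)), 489119), -1)) = Mul(Add(902, -129416), Pow(Add(Add(-160, 16330), 489119), -1)) = Mul(-128514, Pow(Add(16170, 489119), -1)) = Mul(-128514, Pow(505289, -1)) = Mul(-128514, Rational(1, 505289)) = Rational(-128514, 505289)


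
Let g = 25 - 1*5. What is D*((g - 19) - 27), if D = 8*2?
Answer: -416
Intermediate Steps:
g = 20 (g = 25 - 5 = 20)
D = 16
D*((g - 19) - 27) = 16*((20 - 19) - 27) = 16*(1 - 27) = 16*(-26) = -416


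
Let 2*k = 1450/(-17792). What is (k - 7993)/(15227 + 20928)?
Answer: -142212181/643269760 ≈ -0.22108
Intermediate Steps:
k = -725/17792 (k = (1450/(-17792))/2 = (1450*(-1/17792))/2 = (1/2)*(-725/8896) = -725/17792 ≈ -0.040749)
(k - 7993)/(15227 + 20928) = (-725/17792 - 7993)/(15227 + 20928) = -142212181/17792/36155 = -142212181/17792*1/36155 = -142212181/643269760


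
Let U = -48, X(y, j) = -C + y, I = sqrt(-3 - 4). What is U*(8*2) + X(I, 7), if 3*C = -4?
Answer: -2300/3 + I*sqrt(7) ≈ -766.67 + 2.6458*I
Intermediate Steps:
I = I*sqrt(7) (I = sqrt(-7) = I*sqrt(7) ≈ 2.6458*I)
C = -4/3 (C = (1/3)*(-4) = -4/3 ≈ -1.3333)
X(y, j) = 4/3 + y (X(y, j) = -1*(-4/3) + y = 4/3 + y)
U*(8*2) + X(I, 7) = -384*2 + (4/3 + I*sqrt(7)) = -48*16 + (4/3 + I*sqrt(7)) = -768 + (4/3 + I*sqrt(7)) = -2300/3 + I*sqrt(7)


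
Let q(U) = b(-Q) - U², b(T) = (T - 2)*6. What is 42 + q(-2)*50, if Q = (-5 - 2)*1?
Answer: 1342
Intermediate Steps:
Q = -7 (Q = -7*1 = -7)
b(T) = -12 + 6*T (b(T) = (-2 + T)*6 = -12 + 6*T)
q(U) = 30 - U² (q(U) = (-12 + 6*(-1*(-7))) - U² = (-12 + 6*7) - U² = (-12 + 42) - U² = 30 - U²)
42 + q(-2)*50 = 42 + (30 - 1*(-2)²)*50 = 42 + (30 - 1*4)*50 = 42 + (30 - 4)*50 = 42 + 26*50 = 42 + 1300 = 1342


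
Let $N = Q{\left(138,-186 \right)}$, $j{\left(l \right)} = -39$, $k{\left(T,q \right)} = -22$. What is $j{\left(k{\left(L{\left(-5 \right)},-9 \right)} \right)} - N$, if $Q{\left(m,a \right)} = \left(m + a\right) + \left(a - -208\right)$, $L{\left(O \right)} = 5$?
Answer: $-13$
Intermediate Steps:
$Q{\left(m,a \right)} = 208 + m + 2 a$ ($Q{\left(m,a \right)} = \left(a + m\right) + \left(a + 208\right) = \left(a + m\right) + \left(208 + a\right) = 208 + m + 2 a$)
$N = -26$ ($N = 208 + 138 + 2 \left(-186\right) = 208 + 138 - 372 = -26$)
$j{\left(k{\left(L{\left(-5 \right)},-9 \right)} \right)} - N = -39 - -26 = -39 + 26 = -13$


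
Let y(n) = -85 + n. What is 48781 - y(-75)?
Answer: 48941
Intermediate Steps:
48781 - y(-75) = 48781 - (-85 - 75) = 48781 - 1*(-160) = 48781 + 160 = 48941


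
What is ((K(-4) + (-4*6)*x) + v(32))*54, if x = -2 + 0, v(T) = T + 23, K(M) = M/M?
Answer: 5616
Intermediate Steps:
K(M) = 1
v(T) = 23 + T
x = -2
((K(-4) + (-4*6)*x) + v(32))*54 = ((1 - 4*6*(-2)) + (23 + 32))*54 = ((1 - 24*(-2)) + 55)*54 = ((1 + 48) + 55)*54 = (49 + 55)*54 = 104*54 = 5616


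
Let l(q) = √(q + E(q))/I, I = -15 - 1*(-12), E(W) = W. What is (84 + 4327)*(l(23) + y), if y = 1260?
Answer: 5557860 - 4411*√46/3 ≈ 5.5479e+6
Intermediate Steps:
I = -3 (I = -15 + 12 = -3)
l(q) = -√2*√q/3 (l(q) = √(q + q)/(-3) = √(2*q)*(-⅓) = (√2*√q)*(-⅓) = -√2*√q/3)
(84 + 4327)*(l(23) + y) = (84 + 4327)*(-√2*√23/3 + 1260) = 4411*(-√46/3 + 1260) = 4411*(1260 - √46/3) = 5557860 - 4411*√46/3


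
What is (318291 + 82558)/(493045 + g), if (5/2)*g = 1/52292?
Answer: 52402989770/64455772851 ≈ 0.81301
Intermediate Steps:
g = 1/130730 (g = (2/5)/52292 = (2/5)*(1/52292) = 1/130730 ≈ 7.6494e-6)
(318291 + 82558)/(493045 + g) = (318291 + 82558)/(493045 + 1/130730) = 400849/(64455772851/130730) = 400849*(130730/64455772851) = 52402989770/64455772851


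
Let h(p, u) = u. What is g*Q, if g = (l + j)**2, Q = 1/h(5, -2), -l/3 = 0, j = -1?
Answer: -1/2 ≈ -0.50000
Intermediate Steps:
l = 0 (l = -3*0 = 0)
Q = -1/2 (Q = 1/(-2) = -1/2 ≈ -0.50000)
g = 1 (g = (0 - 1)**2 = (-1)**2 = 1)
g*Q = 1*(-1/2) = -1/2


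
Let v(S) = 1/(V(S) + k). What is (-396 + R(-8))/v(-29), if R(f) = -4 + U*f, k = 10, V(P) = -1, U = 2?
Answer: -3744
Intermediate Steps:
R(f) = -4 + 2*f
v(S) = ⅑ (v(S) = 1/(-1 + 10) = 1/9 = ⅑)
(-396 + R(-8))/v(-29) = (-396 + (-4 + 2*(-8)))/(⅑) = (-396 + (-4 - 16))*9 = (-396 - 20)*9 = -416*9 = -3744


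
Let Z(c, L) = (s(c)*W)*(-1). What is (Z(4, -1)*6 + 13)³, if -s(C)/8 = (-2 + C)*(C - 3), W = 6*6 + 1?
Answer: 45308387125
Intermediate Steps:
W = 37 (W = 36 + 1 = 37)
s(C) = -8*(-3 + C)*(-2 + C) (s(C) = -8*(-2 + C)*(C - 3) = -8*(-2 + C)*(-3 + C) = -8*(-3 + C)*(-2 + C))
Z(c, L) = 1776 - 1480*c + 296*c² (Z(c, L) = ((-48 - 8*c² + 40*c)*37)*(-1) = (-1776 - 296*c² + 1480*c)*(-1) = 1776 - 1480*c + 296*c²)
(Z(4, -1)*6 + 13)³ = ((1776 - 1480*4 + 296*4²)*6 + 13)³ = ((1776 - 5920 + 296*16)*6 + 13)³ = ((1776 - 5920 + 4736)*6 + 13)³ = (592*6 + 13)³ = (3552 + 13)³ = 3565³ = 45308387125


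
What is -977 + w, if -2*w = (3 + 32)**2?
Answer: -3179/2 ≈ -1589.5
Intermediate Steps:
w = -1225/2 (w = -(3 + 32)**2/2 = -1/2*35**2 = -1/2*1225 = -1225/2 ≈ -612.50)
-977 + w = -977 - 1225/2 = -3179/2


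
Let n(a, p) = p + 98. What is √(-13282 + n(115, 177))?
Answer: I*√13007 ≈ 114.05*I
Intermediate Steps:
n(a, p) = 98 + p
√(-13282 + n(115, 177)) = √(-13282 + (98 + 177)) = √(-13282 + 275) = √(-13007) = I*√13007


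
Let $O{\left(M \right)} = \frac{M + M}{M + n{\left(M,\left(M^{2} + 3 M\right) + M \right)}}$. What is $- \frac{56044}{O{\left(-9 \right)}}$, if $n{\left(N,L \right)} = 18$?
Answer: $28022$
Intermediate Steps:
$O{\left(M \right)} = \frac{2 M}{18 + M}$ ($O{\left(M \right)} = \frac{M + M}{M + 18} = \frac{2 M}{18 + M}$)
$- \frac{56044}{O{\left(-9 \right)}} = - \frac{56044}{2 \left(-9\right) \frac{1}{18 - 9}} = - \frac{56044}{2 \left(-9\right) \frac{1}{9}} = - \frac{56044}{-2} = \left(-56044\right) \left(- \frac{1}{2}\right) = 28022$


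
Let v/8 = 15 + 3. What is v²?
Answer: 20736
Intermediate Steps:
v = 144 (v = 8*(15 + 3) = 8*18 = 144)
v² = 144² = 20736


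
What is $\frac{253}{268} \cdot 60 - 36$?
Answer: $\frac{1383}{67} \approx 20.642$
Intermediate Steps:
$\frac{253}{268} \cdot 60 - 36 = \frac{3795}{67} - 36 = \frac{1383}{67}$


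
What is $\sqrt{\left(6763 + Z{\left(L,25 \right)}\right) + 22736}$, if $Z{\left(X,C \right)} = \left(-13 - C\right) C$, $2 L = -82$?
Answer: $\sqrt{28549} \approx 168.96$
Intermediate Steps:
$L = -41$ ($L = \frac{1}{2} \left(-82\right) = -41$)
$Z{\left(X,C \right)} = C \left(-13 - C\right)$
$\sqrt{\left(6763 + Z{\left(L,25 \right)}\right) + 22736} = \sqrt{\left(6763 - 25 \left(13 + 25\right)\right) + 22736} = \sqrt{\left(6763 - 25 \cdot 38\right) + 22736} = \sqrt{\left(6763 - 950\right) + 22736} = \sqrt{5813 + 22736} = \sqrt{28549}$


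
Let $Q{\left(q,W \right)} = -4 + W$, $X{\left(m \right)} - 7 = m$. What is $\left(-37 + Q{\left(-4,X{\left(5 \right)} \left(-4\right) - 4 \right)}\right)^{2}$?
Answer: $8649$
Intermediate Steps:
$X{\left(m \right)} = 7 + m$
$\left(-37 + Q{\left(-4,X{\left(5 \right)} \left(-4\right) - 4 \right)}\right)^{2} = \left(-37 + \left(-4 + \left(\left(7 + 5\right) \left(-4\right) - 4\right)\right)\right)^{2} = \left(-37 + \left(-4 + \left(12 \left(-4\right) - 4\right)\right)\right)^{2} = \left(-37 - 56\right)^{2} = \left(-93\right)^{2} = 8649$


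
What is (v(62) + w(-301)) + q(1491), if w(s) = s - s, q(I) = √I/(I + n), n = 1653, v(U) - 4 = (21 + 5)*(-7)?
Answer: -178 + √1491/3144 ≈ -177.99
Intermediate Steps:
v(U) = -178 (v(U) = 4 + (21 + 5)*(-7) = 4 + 26*(-7) = 4 - 182 = -178)
q(I) = √I/(1653 + I) (q(I) = √I/(I + 1653) = √I/(1653 + I))
w(s) = 0
(v(62) + w(-301)) + q(1491) = (-178 + 0) + √1491/(1653 + 1491) = -178 + √1491/3144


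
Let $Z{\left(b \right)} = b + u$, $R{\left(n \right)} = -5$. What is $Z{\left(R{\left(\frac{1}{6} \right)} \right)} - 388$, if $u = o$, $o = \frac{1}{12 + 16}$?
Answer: $- \frac{11003}{28} \approx -392.96$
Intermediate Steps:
$o = \frac{1}{28} \approx 0.035714$
$u = \frac{1}{28} \approx 0.035714$
$Z{\left(b \right)} = \frac{1}{28} + b$ ($Z{\left(b \right)} = b + \frac{1}{28} = \frac{1}{28} + b$)
$Z{\left(R{\left(\frac{1}{6} \right)} \right)} - 388 = \left(\frac{1}{28} - 5\right) - 388 = - \frac{139}{28} - 388 = - \frac{11003}{28}$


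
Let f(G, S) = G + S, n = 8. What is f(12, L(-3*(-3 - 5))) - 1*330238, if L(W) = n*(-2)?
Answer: -330242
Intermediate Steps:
L(W) = -16 (L(W) = 8*(-2) = -16)
f(12, L(-3*(-3 - 5))) - 1*330238 = (12 - 16) - 1*330238 = -4 - 330238 = -330242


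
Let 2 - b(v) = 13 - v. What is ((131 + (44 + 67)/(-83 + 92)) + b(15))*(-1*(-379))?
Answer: 167518/3 ≈ 55839.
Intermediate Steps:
b(v) = -11 + v (b(v) = 2 - (13 - v) = 2 + (-13 + v) = -11 + v)
((131 + (44 + 67)/(-83 + 92)) + b(15))*(-1*(-379)) = ((131 + (44 + 67)/(-83 + 92)) + (-11 + 15))*(-1*(-379)) = ((131 + 111/9) + 4)*379 = ((131 + 111*(⅑)) + 4)*379 = ((131 + 37/3) + 4)*379 = (430/3 + 4)*379 = (442/3)*379 = 167518/3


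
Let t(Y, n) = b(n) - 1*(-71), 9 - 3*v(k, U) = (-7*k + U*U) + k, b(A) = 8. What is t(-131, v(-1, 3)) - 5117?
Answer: -5038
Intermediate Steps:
v(k, U) = 3 + 2*k - U²/3 (v(k, U) = 3 - ((-7*k + U*U) + k)/3 = 3 - ((-7*k + U²) + k)/3 = 3 - ((U² - 7*k) + k)/3 = 3 - (U² - 6*k)/3 = 3 + (2*k - U²/3) = 3 + 2*k - U²/3)
t(Y, n) = 79 (t(Y, n) = 8 - 1*(-71) = 8 + 71 = 79)
t(-131, v(-1, 3)) - 5117 = 79 - 5117 = -5038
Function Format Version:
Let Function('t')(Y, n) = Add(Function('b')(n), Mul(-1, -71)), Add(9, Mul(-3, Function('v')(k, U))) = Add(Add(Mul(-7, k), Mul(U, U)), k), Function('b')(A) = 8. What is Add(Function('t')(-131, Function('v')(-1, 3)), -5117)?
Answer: -5038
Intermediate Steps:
Function('v')(k, U) = Add(3, Mul(2, k), Mul(Rational(-1, 3), Pow(U, 2))) (Function('v')(k, U) = Add(3, Mul(Rational(-1, 3), Add(Add(Mul(-7, k), Mul(U, U)), k))) = Add(3, Mul(Rational(-1, 3), Add(Add(Mul(-7, k), Pow(U, 2)), k))) = Add(3, Mul(Rational(-1, 3), Add(Add(Pow(U, 2), Mul(-7, k)), k))) = Add(3, Mul(Rational(-1, 3), Add(Pow(U, 2), Mul(-6, k)))) = Add(3, Add(Mul(2, k), Mul(Rational(-1, 3), Pow(U, 2)))) = Add(3, Mul(2, k), Mul(Rational(-1, 3), Pow(U, 2))))
Function('t')(Y, n) = 79 (Function('t')(Y, n) = Add(8, Mul(-1, -71)) = Add(8, 71) = 79)
Add(Function('t')(-131, Function('v')(-1, 3)), -5117) = Add(79, -5117) = -5038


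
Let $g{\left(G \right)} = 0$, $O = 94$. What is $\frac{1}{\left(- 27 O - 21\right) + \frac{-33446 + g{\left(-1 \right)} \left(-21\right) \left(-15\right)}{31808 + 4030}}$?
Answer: $- \frac{17919}{45871444} \approx -0.00039064$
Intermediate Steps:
$\frac{1}{\left(- 27 O - 21\right) + \frac{-33446 + g{\left(-1 \right)} \left(-21\right) \left(-15\right)}{31808 + 4030}} = \frac{1}{\left(\left(-27\right) 94 - 21\right) + \frac{-33446 + 0 \left(-21\right) \left(-15\right)}{31808 + 4030}} = \frac{1}{\left(-2538 - 21\right) + \frac{-33446 + 0 \left(-15\right)}{35838}} = \frac{1}{-2559 + \left(-33446 + 0\right) \frac{1}{35838}} = \frac{1}{-2559 - \frac{16723}{17919}} = \frac{1}{- \frac{45871444}{17919}} = - \frac{17919}{45871444}$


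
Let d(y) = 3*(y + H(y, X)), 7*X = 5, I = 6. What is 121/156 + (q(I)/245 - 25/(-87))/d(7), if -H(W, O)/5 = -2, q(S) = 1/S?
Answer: 14721403/18842460 ≈ 0.78129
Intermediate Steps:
X = 5/7 (X = (1/7)*5 = 5/7 ≈ 0.71429)
H(W, O) = 10 (H(W, O) = -5*(-2) = 10)
d(y) = 30 + 3*y (d(y) = 3*(y + 10) = 3*(10 + y) = 30 + 3*y)
121/156 + (q(I)/245 - 25/(-87))/d(7) = 121/156 + (1/(6*245) - 25/(-87))/(30 + 3*7) = 121*(1/156) + ((1/6)*(1/245) - 25*(-1/87))/(30 + 21) = 121/156 + (1/1470 + 25/87)/51 = 121/156 + (4093/14210)*(1/51) = 121/156 + 4093/724710 = 14721403/18842460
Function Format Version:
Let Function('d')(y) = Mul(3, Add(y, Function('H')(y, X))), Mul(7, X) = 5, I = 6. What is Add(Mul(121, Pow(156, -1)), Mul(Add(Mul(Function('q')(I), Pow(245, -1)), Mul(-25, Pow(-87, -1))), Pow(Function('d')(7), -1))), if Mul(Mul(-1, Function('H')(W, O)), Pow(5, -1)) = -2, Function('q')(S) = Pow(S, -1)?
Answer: Rational(14721403, 18842460) ≈ 0.78129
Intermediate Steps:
X = Rational(5, 7) (X = Mul(Rational(1, 7), 5) = Rational(5, 7) ≈ 0.71429)
Function('H')(W, O) = 10 (Function('H')(W, O) = Mul(-5, -2) = 10)
Function('d')(y) = Add(30, Mul(3, y)) (Function('d')(y) = Mul(3, Add(y, 10)) = Mul(3, Add(10, y)) = Add(30, Mul(3, y)))
Add(Mul(121, Pow(156, -1)), Mul(Add(Mul(Function('q')(I), Pow(245, -1)), Mul(-25, Pow(-87, -1))), Pow(Function('d')(7), -1))) = Add(Mul(121, Pow(156, -1)), Mul(Add(Mul(Pow(6, -1), Pow(245, -1)), Mul(-25, Pow(-87, -1))), Pow(Add(30, Mul(3, 7)), -1))) = Add(Mul(121, Rational(1, 156)), Mul(Add(Mul(Rational(1, 6), Rational(1, 245)), Mul(-25, Rational(-1, 87))), Pow(Add(30, 21), -1))) = Add(Rational(121, 156), Mul(Add(Rational(1, 1470), Rational(25, 87)), Pow(51, -1))) = Add(Rational(121, 156), Mul(Rational(4093, 14210), Rational(1, 51))) = Add(Rational(121, 156), Rational(4093, 724710)) = Rational(14721403, 18842460)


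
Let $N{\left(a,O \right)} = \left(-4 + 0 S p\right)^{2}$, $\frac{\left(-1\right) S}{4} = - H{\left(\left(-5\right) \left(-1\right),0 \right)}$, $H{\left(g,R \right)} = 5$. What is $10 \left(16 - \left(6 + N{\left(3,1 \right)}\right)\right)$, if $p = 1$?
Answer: $-60$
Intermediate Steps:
$S = 20$ ($S = - 4 \left(\left(-1\right) 5\right) = \left(-4\right) \left(-5\right) = 20$)
$N{\left(a,O \right)} = 16$ ($N{\left(a,O \right)} = \left(-4 + 0 \cdot 20 \cdot 1\right)^{2} = \left(-4 + 0 \cdot 1\right)^{2} = \left(-4 + 0\right)^{2} = \left(-4\right)^{2} = 16$)
$10 \left(16 - \left(6 + N{\left(3,1 \right)}\right)\right) = 10 \left(16 - 22\right) = 10 \left(-6\right) = -60$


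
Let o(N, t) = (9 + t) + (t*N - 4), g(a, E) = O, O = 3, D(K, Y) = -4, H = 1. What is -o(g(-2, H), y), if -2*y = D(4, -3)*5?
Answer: -45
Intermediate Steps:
g(a, E) = 3
y = 10 (y = -(-2)*5 = -½*(-20) = 10)
o(N, t) = 5 + t + N*t (o(N, t) = (9 + t) + (N*t - 4) = (9 + t) + (-4 + N*t) = 5 + t + N*t)
-o(g(-2, H), y) = -(5 + 10 + 3*10) = -(5 + 10 + 30) = -1*45 = -45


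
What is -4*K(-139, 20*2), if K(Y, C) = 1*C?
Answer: -160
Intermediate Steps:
K(Y, C) = C
-4*K(-139, 20*2) = -80*2 = -4*40 = -160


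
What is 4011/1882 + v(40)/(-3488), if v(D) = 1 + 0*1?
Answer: 6994243/3282208 ≈ 2.1310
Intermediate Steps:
v(D) = 1 (v(D) = 1 + 0 = 1)
4011/1882 + v(40)/(-3488) = 4011/1882 + 1/(-3488) = 4011*(1/1882) + 1*(-1/3488) = 4011/1882 - 1/3488 = 6994243/3282208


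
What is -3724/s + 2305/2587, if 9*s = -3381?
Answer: 642851/59501 ≈ 10.804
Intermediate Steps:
s = -1127/3 (s = (⅑)*(-3381) = -1127/3 ≈ -375.67)
-3724/s + 2305/2587 = -3724/(-1127/3) + 2305/2587 = -3724*(-3/1127) + 2305*(1/2587) = 228/23 + 2305/2587 = 642851/59501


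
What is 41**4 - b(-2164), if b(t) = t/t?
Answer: 2825760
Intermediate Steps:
b(t) = 1
41**4 - b(-2164) = 41**4 - 1*1 = 2825761 - 1 = 2825760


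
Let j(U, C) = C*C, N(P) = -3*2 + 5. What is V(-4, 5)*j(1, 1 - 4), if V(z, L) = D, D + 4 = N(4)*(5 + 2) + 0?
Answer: -99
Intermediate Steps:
N(P) = -1 (N(P) = -6 + 5 = -1)
j(U, C) = C²
D = -11 (D = -4 + (-(5 + 2) + 0) = -4 + (-1*7 + 0) = -4 + (-7 + 0) = -4 - 7 = -11)
V(z, L) = -11
V(-4, 5)*j(1, 1 - 4) = -11*(1 - 4)² = -11*(-3)² = -11*9 = -99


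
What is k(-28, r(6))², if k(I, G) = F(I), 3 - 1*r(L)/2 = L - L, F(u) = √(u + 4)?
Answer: -24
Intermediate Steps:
F(u) = √(4 + u)
r(L) = 6 (r(L) = 6 - 2*(L - L) = 6 - 2*0 = 6 + 0 = 6)
k(I, G) = √(4 + I)
k(-28, r(6))² = (√(4 - 28))² = (√(-24))² = (2*I*√6)² = -24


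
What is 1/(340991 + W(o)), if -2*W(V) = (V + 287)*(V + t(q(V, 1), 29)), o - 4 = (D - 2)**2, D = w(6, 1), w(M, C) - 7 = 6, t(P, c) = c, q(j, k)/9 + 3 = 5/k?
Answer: 1/309267 ≈ 3.2335e-6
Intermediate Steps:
q(j, k) = -27 + 45/k (q(j, k) = -27 + 9*(5/k) = -27 + 45/k)
w(M, C) = 13 (w(M, C) = 7 + 6 = 13)
D = 13
o = 125 (o = 4 + (13 - 2)**2 = 4 + 11**2 = 4 + 121 = 125)
W(V) = -(29 + V)*(287 + V)/2 (W(V) = -(V + 287)*(V + 29)/2 = -(287 + V)*(29 + V)/2 = -(29 + V)*(287 + V)/2)
1/(340991 + W(o)) = 1/(340991 + (-8323/2 - 158*125 - 1/2*125**2)) = 1/(340991 + (-8323/2 - 19750 - 1/2*15625)) = 1/(340991 + (-8323/2 - 19750 - 15625/2)) = 1/(340991 - 31724) = 1/309267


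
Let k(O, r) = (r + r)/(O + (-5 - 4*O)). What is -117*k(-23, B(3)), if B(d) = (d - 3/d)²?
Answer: -117/8 ≈ -14.625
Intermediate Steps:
k(O, r) = 2*r/(-5 - 3*O) (k(O, r) = (2*r)/(-5 - 3*O) = 2*r/(-5 - 3*O))
-117*k(-23, B(3)) = -(-234)*(-3 + 3²)²/3²/(5 + 3*(-23)) = -(-234)*(-3 + 9)²/9/(5 - 69) = -(-234)*(⅑)*6²/(-64) = -(-234)*(⅑)*36*(-1)/64 = -(-234)*4*(-1)/64 = -117*⅛ = -117/8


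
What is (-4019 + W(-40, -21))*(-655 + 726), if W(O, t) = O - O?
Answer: -285349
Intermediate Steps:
W(O, t) = 0
(-4019 + W(-40, -21))*(-655 + 726) = (-4019 + 0)*(-655 + 726) = -4019*71 = -285349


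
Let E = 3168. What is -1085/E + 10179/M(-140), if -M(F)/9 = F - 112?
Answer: 91933/22176 ≈ 4.1456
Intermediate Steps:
M(F) = 1008 - 9*F (M(F) = -9*(F - 112) = -9*(-112 + F) = 1008 - 9*F)
-1085/E + 10179/M(-140) = -1085/3168 + 10179/(1008 - 9*(-140)) = -1085*1/3168 + 10179/(1008 + 1260) = -1085/3168 + 10179/2268 = -1085/3168 + 10179*(1/2268) = -1085/3168 + 377/84 = 91933/22176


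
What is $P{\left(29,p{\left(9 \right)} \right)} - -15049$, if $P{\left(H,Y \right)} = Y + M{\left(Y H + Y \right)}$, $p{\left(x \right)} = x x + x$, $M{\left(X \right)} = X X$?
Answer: $7305139$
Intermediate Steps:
$M{\left(X \right)} = X^{2}$
$p{\left(x \right)} = x + x^{2}$ ($p{\left(x \right)} = x^{2} + x = x + x^{2}$)
$P{\left(H,Y \right)} = Y + \left(Y + H Y\right)^{2}$ ($P{\left(H,Y \right)} = Y + \left(Y H + Y\right)^{2} = Y + \left(H Y + Y\right)^{2} = Y + \left(Y + H Y\right)^{2}$)
$P{\left(29,p{\left(9 \right)} \right)} - -15049 = 9 \left(1 + 9\right) \left(1 + 9 \left(1 + 9\right) \left(1 + 29\right)^{2}\right) - -15049 = 9 \cdot 10 \left(1 + 9 \cdot 10 \cdot 30^{2}\right) + 15049 = 90 \left(1 + 90 \cdot 900\right) + 15049 = 90 \left(1 + 81000\right) + 15049 = 90 \cdot 81001 + 15049 = 7290090 + 15049 = 7305139$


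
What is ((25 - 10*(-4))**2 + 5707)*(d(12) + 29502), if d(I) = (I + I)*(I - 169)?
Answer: 255590088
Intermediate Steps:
d(I) = 2*I*(-169 + I) (d(I) = (2*I)*(-169 + I) = 2*I*(-169 + I))
((25 - 10*(-4))**2 + 5707)*(d(12) + 29502) = ((25 - 10*(-4))**2 + 5707)*(2*12*(-169 + 12) + 29502) = ((25 + 40)**2 + 5707)*(2*12*(-157) + 29502) = (65**2 + 5707)*(-3768 + 29502) = (4225 + 5707)*25734 = 9932*25734 = 255590088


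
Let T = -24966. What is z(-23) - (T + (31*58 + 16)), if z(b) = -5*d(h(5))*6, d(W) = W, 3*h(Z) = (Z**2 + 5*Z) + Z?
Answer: 22602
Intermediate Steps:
h(Z) = 2*Z + Z**2/3 (h(Z) = ((Z**2 + 5*Z) + Z)/3 = (Z**2 + 6*Z)/3 = 2*Z + Z**2/3)
z(b) = -550 (z(b) = -5*5*(6 + 5)/3*6 = -5*5*11/3*6 = -5*55/3*6 = -275/3*6 = -550)
z(-23) - (T + (31*58 + 16)) = -550 - (-24966 + (31*58 + 16)) = -550 - (-24966 + (1798 + 16)) = -550 - (-24966 + 1814) = -550 - 1*(-23152) = -550 + 23152 = 22602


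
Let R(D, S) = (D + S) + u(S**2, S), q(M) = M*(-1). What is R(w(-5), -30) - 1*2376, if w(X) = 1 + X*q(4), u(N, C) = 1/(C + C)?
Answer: -143101/60 ≈ -2385.0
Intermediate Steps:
q(M) = -M
u(N, C) = 1/(2*C)
w(X) = 1 - 4*X (w(X) = 1 + X*(-1*4) = 1 + X*(-4) = 1 - 4*X)
R(D, S) = D + S + 1/(2*S) (R(D, S) = (D + S) + 1/(2*S) = D + S + 1/(2*S))
R(w(-5), -30) - 1*2376 = ((1 - 4*(-5)) - 30 + (1/2)/(-30)) - 1*2376 = ((1 + 20) - 30 + (1/2)*(-1/30)) - 2376 = (21 - 30 - 1/60) - 2376 = -541/60 - 2376 = -143101/60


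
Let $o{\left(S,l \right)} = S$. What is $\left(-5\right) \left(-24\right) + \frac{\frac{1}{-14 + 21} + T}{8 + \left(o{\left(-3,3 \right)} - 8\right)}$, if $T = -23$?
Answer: $\frac{2680}{21} \approx 127.62$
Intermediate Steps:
$\left(-5\right) \left(-24\right) + \frac{\frac{1}{-14 + 21} + T}{8 + \left(o{\left(-3,3 \right)} - 8\right)} = \left(-5\right) \left(-24\right) + \frac{\frac{1}{-14 + 21} - 23}{8 - 11} = 120 + \frac{\frac{1}{7} - 23}{8 - 11} = 120 + \frac{\frac{1}{7} - 23}{-3} = 120 - - \frac{160}{21} = 120 + \frac{160}{21} = \frac{2680}{21}$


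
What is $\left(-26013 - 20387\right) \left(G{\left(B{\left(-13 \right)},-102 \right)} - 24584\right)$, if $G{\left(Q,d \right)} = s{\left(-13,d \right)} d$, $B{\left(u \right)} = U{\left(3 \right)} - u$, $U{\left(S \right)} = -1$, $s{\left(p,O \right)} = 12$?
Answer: $1197491200$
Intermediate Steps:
$B{\left(u \right)} = -1 - u$
$G{\left(Q,d \right)} = 12 d$
$\left(-26013 - 20387\right) \left(G{\left(B{\left(-13 \right)},-102 \right)} - 24584\right) = \left(-26013 - 20387\right) \left(12 \left(-102\right) - 24584\right) = - 46400 \left(-1224 - 24584\right) = \left(-46400\right) \left(-25808\right) = 1197491200$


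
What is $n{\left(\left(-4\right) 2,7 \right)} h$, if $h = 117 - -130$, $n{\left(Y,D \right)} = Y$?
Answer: $-1976$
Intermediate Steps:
$h = 247$ ($h = 117 + 130 = 247$)
$n{\left(\left(-4\right) 2,7 \right)} h = \left(-4\right) 2 \cdot 247 = \left(-8\right) 247 = -1976$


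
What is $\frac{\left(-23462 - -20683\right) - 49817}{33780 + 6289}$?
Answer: $- \frac{52596}{40069} \approx -1.3126$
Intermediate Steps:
$\frac{\left(-23462 - -20683\right) - 49817}{33780 + 6289} = \frac{\left(-23462 + 20683\right) - 49817}{40069} = \left(-2779 - 49817\right) \frac{1}{40069} = \left(-52596\right) \frac{1}{40069} = - \frac{52596}{40069}$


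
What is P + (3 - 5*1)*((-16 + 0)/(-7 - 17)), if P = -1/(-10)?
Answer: -37/30 ≈ -1.2333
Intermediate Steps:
P = ⅒ (P = -1*(-⅒) = ⅒ ≈ 0.10000)
P + (3 - 5*1)*((-16 + 0)/(-7 - 17)) = ⅒ + (3 - 5*1)*((-16 + 0)/(-7 - 17)) = ⅒ + (3 - 5)*(-16/(-24)) = ⅒ - (-32)*(-1)/24 = ⅒ - 2*⅔ = ⅒ - 4/3 = -37/30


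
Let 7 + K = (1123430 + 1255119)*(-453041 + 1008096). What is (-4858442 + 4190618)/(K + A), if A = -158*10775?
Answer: -111304/220037302123 ≈ -5.0584e-7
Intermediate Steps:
K = 1320225515188 (K = -7 + (1123430 + 1255119)*(-453041 + 1008096) = -7 + 2378549*555055 = -7 + 1320225515195 = 1320225515188)
A = -1702450
(-4858442 + 4190618)/(K + A) = (-4858442 + 4190618)/(1320225515188 - 1702450) = -667824/1320223812738 = -667824*1/1320223812738 = -111304/220037302123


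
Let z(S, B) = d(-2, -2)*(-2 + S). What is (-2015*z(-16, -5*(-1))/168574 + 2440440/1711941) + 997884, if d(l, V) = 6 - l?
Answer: 6856642773504228/6871160527 ≈ 9.9789e+5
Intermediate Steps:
z(S, B) = -16 + 8*S (z(S, B) = (6 - 1*(-2))*(-2 + S) = (6 + 2)*(-2 + S) = 8*(-2 + S) = -16 + 8*S)
(-2015*z(-16, -5*(-1))/168574 + 2440440/1711941) + 997884 = (-2015*(-16 + 8*(-16))/168574 + 2440440/1711941) + 997884 = (-2015*(-16 - 128)*(1/168574) + 2440440*(1/1711941)) + 997884 = (-2015*(-144)*(1/168574) + 813480/570647) + 997884 = (290160*(1/168574) + 813480/570647) + 997884 = (145080/84287 + 813480/570647) + 997884 = 21622179360/6871160527 + 997884 = 6856642773504228/6871160527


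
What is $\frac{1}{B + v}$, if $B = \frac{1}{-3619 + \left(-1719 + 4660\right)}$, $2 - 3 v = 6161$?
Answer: $- \frac{678}{1391935} \approx -0.00048709$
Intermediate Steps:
$v = -2053$ ($v = \frac{2}{3} - \frac{6161}{3} = -2053$)
$B = - \frac{1}{678}$ ($B = \frac{1}{-3619 + 2941} = \frac{1}{-678} = - \frac{1}{678} \approx -0.0014749$)
$\frac{1}{B + v} = \frac{1}{- \frac{1}{678} - 2053} = \frac{1}{- \frac{1391935}{678}} = - \frac{678}{1391935}$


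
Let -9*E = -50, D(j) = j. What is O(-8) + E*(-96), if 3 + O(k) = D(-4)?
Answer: -1621/3 ≈ -540.33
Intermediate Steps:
E = 50/9 (E = -1/9*(-50) = 50/9 ≈ 5.5556)
O(k) = -7 (O(k) = -3 - 4 = -7)
O(-8) + E*(-96) = -7 + (50/9)*(-96) = -7 - 1600/3 = -1621/3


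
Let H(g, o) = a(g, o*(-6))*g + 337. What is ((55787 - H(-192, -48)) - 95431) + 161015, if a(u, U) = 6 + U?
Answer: 177482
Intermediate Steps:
H(g, o) = 337 + g*(6 - 6*o) (H(g, o) = (6 + o*(-6))*g + 337 = (6 - 6*o)*g + 337 = g*(6 - 6*o) + 337 = 337 + g*(6 - 6*o))
((55787 - H(-192, -48)) - 95431) + 161015 = ((55787 - (337 - 6*(-192)*(-1 - 48))) - 95431) + 161015 = ((55787 - (337 - 6*(-192)*(-49))) - 95431) + 161015 = ((55787 - (337 - 56448)) - 95431) + 161015 = ((55787 - 1*(-56111)) - 95431) + 161015 = ((55787 + 56111) - 95431) + 161015 = (111898 - 95431) + 161015 = 16467 + 161015 = 177482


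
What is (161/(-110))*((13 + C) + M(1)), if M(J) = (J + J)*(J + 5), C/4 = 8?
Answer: -9177/110 ≈ -83.427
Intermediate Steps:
C = 32 (C = 4*8 = 32)
M(J) = 2*J*(5 + J) (M(J) = (2*J)*(5 + J) = 2*J*(5 + J))
(161/(-110))*((13 + C) + M(1)) = (161/(-110))*((13 + 32) + 2*1*(5 + 1)) = (161*(-1/110))*(45 + 2*1*6) = -161*(45 + 12)/110 = -161/110*57 = -9177/110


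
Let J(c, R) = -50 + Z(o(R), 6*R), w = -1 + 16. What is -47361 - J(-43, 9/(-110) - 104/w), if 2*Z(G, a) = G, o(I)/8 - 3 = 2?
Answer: -47331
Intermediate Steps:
w = 15
o(I) = 40 (o(I) = 24 + 8*2 = 24 + 16 = 40)
Z(G, a) = G/2
J(c, R) = -30 (J(c, R) = -50 + (1/2)*40 = -50 + 20 = -30)
-47361 - J(-43, 9/(-110) - 104/w) = -47361 - 1*(-30) = -47361 + 30 = -47331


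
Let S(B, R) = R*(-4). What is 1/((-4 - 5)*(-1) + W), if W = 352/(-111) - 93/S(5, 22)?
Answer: 9768/67259 ≈ 0.14523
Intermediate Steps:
S(B, R) = -4*R
W = -20653/9768 (W = 352/(-111) - 93/((-4*22)) = 352*(-1/111) - 93/(-88) = -352/111 - 93*(-1/88) = -352/111 + 93/88 = -20653/9768 ≈ -2.1144)
1/((-4 - 5)*(-1) + W) = 1/((-4 - 5)*(-1) - 20653/9768) = 1/(-9*(-1) - 20653/9768) = 1/(9 - 20653/9768) = 1/(67259/9768) = 9768/67259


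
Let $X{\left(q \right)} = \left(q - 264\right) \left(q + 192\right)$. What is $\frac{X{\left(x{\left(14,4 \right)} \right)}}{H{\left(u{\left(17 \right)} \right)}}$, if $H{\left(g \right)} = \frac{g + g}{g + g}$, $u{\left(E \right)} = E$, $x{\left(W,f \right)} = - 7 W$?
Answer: $-34028$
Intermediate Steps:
$X{\left(q \right)} = \left(-264 + q\right) \left(192 + q\right)$
$H{\left(g \right)} = 1$ ($H{\left(g \right)} = \frac{2 g}{2 g} = 2 g \frac{1}{2 g} = 1$)
$\frac{X{\left(x{\left(14,4 \right)} \right)}}{H{\left(u{\left(17 \right)} \right)}} = \frac{-50688 + \left(\left(-7\right) 14\right)^{2} - 72 \left(\left(-7\right) 14\right)}{1} = \left(-50688 + \left(-98\right)^{2} - -7056\right) 1 = \left(-50688 + 9604 + 7056\right) 1 = \left(-34028\right) 1 = -34028$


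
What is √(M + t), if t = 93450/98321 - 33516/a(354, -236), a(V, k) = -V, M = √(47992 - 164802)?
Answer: √(3217981900641984 + 33650893281721*I*√116810)/5800939 ≈ 15.009 + 11.386*I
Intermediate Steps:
M = I*√116810 (M = √(-116810) = I*√116810 ≈ 341.77*I)
t = 554734656/5800939 (t = 93450/98321 - 33516/((-1*354)) = 93450*(1/98321) - 33516/(-354) = 93450/98321 - 33516*(-1/354) = 93450/98321 + 5586/59 = 554734656/5800939 ≈ 95.628)
√(M + t) = √(I*√116810 + 554734656/5800939) = √(554734656/5800939 + I*√116810)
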